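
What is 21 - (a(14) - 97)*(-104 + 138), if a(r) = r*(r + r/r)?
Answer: -3821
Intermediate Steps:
a(r) = r*(1 + r) (a(r) = r*(r + 1) = r*(1 + r))
21 - (a(14) - 97)*(-104 + 138) = 21 - (14*(1 + 14) - 97)*(-104 + 138) = 21 - (14*15 - 97)*34 = 21 - (210 - 97)*34 = 21 - 113*34 = 21 - 1*3842 = 21 - 3842 = -3821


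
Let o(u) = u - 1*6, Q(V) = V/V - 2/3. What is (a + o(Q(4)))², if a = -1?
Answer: 400/9 ≈ 44.444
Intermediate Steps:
Q(V) = ⅓ (Q(V) = 1 - 2*⅓ = 1 - ⅔ = ⅓)
o(u) = -6 + u (o(u) = u - 6 = -6 + u)
(a + o(Q(4)))² = (-1 + (-6 + ⅓))² = (-1 - 17/3)² = (-20/3)² = 400/9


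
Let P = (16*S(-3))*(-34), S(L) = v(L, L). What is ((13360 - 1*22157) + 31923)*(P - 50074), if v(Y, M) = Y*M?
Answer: -1271236220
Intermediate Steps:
v(Y, M) = M*Y
S(L) = L**2 (S(L) = L*L = L**2)
P = -4896 (P = (16*(-3)**2)*(-34) = (16*9)*(-34) = 144*(-34) = -4896)
((13360 - 1*22157) + 31923)*(P - 50074) = ((13360 - 1*22157) + 31923)*(-4896 - 50074) = ((13360 - 22157) + 31923)*(-54970) = (-8797 + 31923)*(-54970) = 23126*(-54970) = -1271236220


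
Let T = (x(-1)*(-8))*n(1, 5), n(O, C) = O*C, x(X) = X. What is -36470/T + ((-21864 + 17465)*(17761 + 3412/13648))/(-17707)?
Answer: 123974763/35414 ≈ 3500.7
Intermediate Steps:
n(O, C) = C*O
T = 40 (T = (-1*(-8))*(5*1) = 8*5 = 40)
-36470/T + ((-21864 + 17465)*(17761 + 3412/13648))/(-17707) = -36470/40 + ((-21864 + 17465)*(17761 + 3412/13648))/(-17707) = -36470*1/40 - 4399*(17761 + 3412*(1/13648))*(-1/17707) = -3647/4 - 4399*(17761 + ¼)*(-1/17707) = -3647/4 - 4399*71045/4*(-1/17707) = -3647/4 - 312526955/4*(-1/17707) = -3647/4 + 312526955/70828 = 123974763/35414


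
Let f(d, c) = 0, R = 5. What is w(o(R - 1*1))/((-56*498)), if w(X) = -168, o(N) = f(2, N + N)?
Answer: 1/166 ≈ 0.0060241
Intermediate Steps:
o(N) = 0
w(o(R - 1*1))/((-56*498)) = -168/((-56*498)) = -168/(-27888) = -168*(-1/27888) = 1/166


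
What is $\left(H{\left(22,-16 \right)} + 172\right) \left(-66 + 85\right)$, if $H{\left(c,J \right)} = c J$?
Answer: $-3420$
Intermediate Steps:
$H{\left(c,J \right)} = J c$
$\left(H{\left(22,-16 \right)} + 172\right) \left(-66 + 85\right) = \left(\left(-16\right) 22 + 172\right) \left(-66 + 85\right) = \left(-352 + 172\right) 19 = \left(-180\right) 19 = -3420$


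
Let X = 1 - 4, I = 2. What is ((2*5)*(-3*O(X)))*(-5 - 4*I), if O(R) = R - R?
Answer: 0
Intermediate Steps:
X = -3
O(R) = 0
((2*5)*(-3*O(X)))*(-5 - 4*I) = ((2*5)*(-3*0))*(-5 - 4*2) = (10*0)*(-5 - 8) = 0*(-13) = 0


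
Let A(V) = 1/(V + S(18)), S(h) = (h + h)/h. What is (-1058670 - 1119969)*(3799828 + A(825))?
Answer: -6846281025252723/827 ≈ -8.2784e+12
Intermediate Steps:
S(h) = 2 (S(h) = (2*h)/h = 2)
A(V) = 1/(2 + V) (A(V) = 1/(V + 2) = 1/(2 + V))
(-1058670 - 1119969)*(3799828 + A(825)) = (-1058670 - 1119969)*(3799828 + 1/(2 + 825)) = -2178639*(3799828 + 1/827) = -2178639*3142457757/827 = -6846281025252723/827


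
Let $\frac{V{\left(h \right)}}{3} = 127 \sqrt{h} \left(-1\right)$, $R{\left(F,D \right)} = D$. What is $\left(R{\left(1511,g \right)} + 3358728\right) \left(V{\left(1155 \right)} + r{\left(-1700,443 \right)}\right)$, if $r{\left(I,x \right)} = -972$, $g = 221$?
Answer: $-3264898428 - 1279759569 \sqrt{1155} \approx -4.6758 \cdot 10^{10}$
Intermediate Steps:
$V{\left(h \right)} = - 381 \sqrt{h}$ ($V{\left(h \right)} = 3 \cdot 127 \sqrt{h} \left(-1\right) = 3 \left(- 127 \sqrt{h}\right) = - 381 \sqrt{h}$)
$\left(R{\left(1511,g \right)} + 3358728\right) \left(V{\left(1155 \right)} + r{\left(-1700,443 \right)}\right) = \left(221 + 3358728\right) \left(- 381 \sqrt{1155} - 972\right) = 3358949 \left(-972 - 381 \sqrt{1155}\right) = -3264898428 - 1279759569 \sqrt{1155}$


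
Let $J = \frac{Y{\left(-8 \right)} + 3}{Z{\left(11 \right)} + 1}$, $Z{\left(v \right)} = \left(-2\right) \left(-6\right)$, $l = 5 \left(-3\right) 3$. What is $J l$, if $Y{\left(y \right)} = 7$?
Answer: $- \frac{450}{13} \approx -34.615$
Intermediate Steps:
$l = -45$ ($l = \left(-15\right) 3 = -45$)
$Z{\left(v \right)} = 12$
$J = \frac{10}{13}$ ($J = \frac{7 + 3}{12 + 1} = \frac{10}{13} \approx 0.76923$)
$J l = \frac{10}{13} \left(-45\right) = - \frac{450}{13}$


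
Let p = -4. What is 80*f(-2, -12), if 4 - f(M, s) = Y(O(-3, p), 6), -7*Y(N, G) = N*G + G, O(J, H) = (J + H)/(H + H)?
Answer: 3140/7 ≈ 448.57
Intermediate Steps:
O(J, H) = (H + J)/(2*H) (O(J, H) = (H + J)/((2*H)) = (H + J)*(1/(2*H)) = (H + J)/(2*H))
Y(N, G) = -G/7 - G*N/7 (Y(N, G) = -(N*G + G)/7 = -(G*N + G)/7 = -(G + G*N)/7 = -G/7 - G*N/7)
f(M, s) = 157/28 (f(M, s) = 4 - (-1)*6*(1 + (½)*(-4 - 3)/(-4))/7 = 4 - (-1)*6*(1 + (½)*(-¼)*(-7))/7 = 4 - (-1)*6*(1 + 7/8)/7 = 4 - (-1)*6*15/(7*8) = 4 - 1*(-45/28) = 4 + 45/28 = 157/28)
80*f(-2, -12) = 80*(157/28) = 3140/7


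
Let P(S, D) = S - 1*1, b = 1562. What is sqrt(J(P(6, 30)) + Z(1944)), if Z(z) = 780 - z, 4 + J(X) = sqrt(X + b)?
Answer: sqrt(-1168 + sqrt(1567)) ≈ 33.592*I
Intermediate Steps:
P(S, D) = -1 + S (P(S, D) = S - 1 = -1 + S)
J(X) = -4 + sqrt(1562 + X) (J(X) = -4 + sqrt(X + 1562) = -4 + sqrt(1562 + X))
sqrt(J(P(6, 30)) + Z(1944)) = sqrt((-4 + sqrt(1562 + (-1 + 6))) + (780 - 1*1944)) = sqrt((-4 + sqrt(1562 + 5)) + (780 - 1944)) = sqrt((-4 + sqrt(1567)) - 1164) = sqrt(-1168 + sqrt(1567))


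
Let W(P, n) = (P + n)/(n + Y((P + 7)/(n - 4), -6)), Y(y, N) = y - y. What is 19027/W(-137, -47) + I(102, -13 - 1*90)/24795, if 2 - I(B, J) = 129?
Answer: 22173376487/4562280 ≈ 4860.2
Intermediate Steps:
I(B, J) = -127 (I(B, J) = 2 - 1*129 = 2 - 129 = -127)
Y(y, N) = 0
W(P, n) = (P + n)/n (W(P, n) = (P + n)/(n + 0) = (P + n)/n)
19027/W(-137, -47) + I(102, -13 - 1*90)/24795 = 19027/(((-137 - 47)/(-47))) - 127/24795 = 19027/((-1/47*(-184))) - 127*1/24795 = 19027/(184/47) - 127/24795 = 19027*(47/184) - 127/24795 = 894269/184 - 127/24795 = 22173376487/4562280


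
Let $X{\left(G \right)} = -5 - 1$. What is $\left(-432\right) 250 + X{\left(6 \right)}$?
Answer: $-108006$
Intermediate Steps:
$X{\left(G \right)} = -6$ ($X{\left(G \right)} = -5 - 1 = -6$)
$\left(-432\right) 250 + X{\left(6 \right)} = \left(-432\right) 250 - 6 = -108000 - 6 = -108006$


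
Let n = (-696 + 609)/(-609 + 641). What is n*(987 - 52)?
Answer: -81345/32 ≈ -2542.0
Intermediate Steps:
n = -87/32 ≈ -2.7188
n*(987 - 52) = -87*(987 - 52)/32 = -87/32*935 = -81345/32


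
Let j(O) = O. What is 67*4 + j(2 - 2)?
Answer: 268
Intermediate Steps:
67*4 + j(2 - 2) = 67*4 + (2 - 2) = 268 + 0 = 268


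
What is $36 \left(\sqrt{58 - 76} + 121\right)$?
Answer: $4356 + 108 i \sqrt{2} \approx 4356.0 + 152.74 i$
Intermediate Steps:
$36 \left(\sqrt{58 - 76} + 121\right) = 36 \left(\sqrt{-18} + 121\right) = 36 \left(3 i \sqrt{2} + 121\right) = 36 \left(121 + 3 i \sqrt{2}\right) = 4356 + 108 i \sqrt{2}$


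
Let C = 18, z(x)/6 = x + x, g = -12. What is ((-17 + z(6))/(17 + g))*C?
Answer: 198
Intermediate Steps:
z(x) = 12*x (z(x) = 6*(x + x) = 6*(2*x) = 12*x)
((-17 + z(6))/(17 + g))*C = ((-17 + 12*6)/(17 - 12))*18 = ((-17 + 72)/5)*18 = (55*(1/5))*18 = 11*18 = 198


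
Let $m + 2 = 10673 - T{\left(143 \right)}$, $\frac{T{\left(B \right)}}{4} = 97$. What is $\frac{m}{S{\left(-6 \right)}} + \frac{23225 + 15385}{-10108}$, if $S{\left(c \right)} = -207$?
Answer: $- \frac{55966417}{1046178} \approx -53.496$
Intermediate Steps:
$T{\left(B \right)} = 388$ ($T{\left(B \right)} = 4 \cdot 97 = 388$)
$m = 10283$ ($m = -2 + \left(10673 - 388\right) = -2 + 10285 = 10283$)
$\frac{m}{S{\left(-6 \right)}} + \frac{23225 + 15385}{-10108} = \frac{10283}{-207} + \frac{23225 + 15385}{-10108} = 10283 \left(- \frac{1}{207}\right) + 38610 \left(- \frac{1}{10108}\right) = - \frac{10283}{207} - \frac{19305}{5054} = - \frac{55966417}{1046178}$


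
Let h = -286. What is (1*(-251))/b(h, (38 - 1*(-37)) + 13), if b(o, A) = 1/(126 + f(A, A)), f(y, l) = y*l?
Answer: -1975370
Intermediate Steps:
f(y, l) = l*y
b(o, A) = 1/(126 + A²) (b(o, A) = 1/(126 + A*A) = 1/(126 + A²))
(1*(-251))/b(h, (38 - 1*(-37)) + 13) = (1*(-251))/(1/(126 + ((38 - 1*(-37)) + 13)²)) = -(31626 + 251*((38 + 37) + 13)²) = -(31626 + 251*(75 + 13)²) = -251/(1/(126 + 88²)) = -251/(1/(126 + 7744)) = -251/(1/7870) = -251/1/7870 = -251*7870 = -1975370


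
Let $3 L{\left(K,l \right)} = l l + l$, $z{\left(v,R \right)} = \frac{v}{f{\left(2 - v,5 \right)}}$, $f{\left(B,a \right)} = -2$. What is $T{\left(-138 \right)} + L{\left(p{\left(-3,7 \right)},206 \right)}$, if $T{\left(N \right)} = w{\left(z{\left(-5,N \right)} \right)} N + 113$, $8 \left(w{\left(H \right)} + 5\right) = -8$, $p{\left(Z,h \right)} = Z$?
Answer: $15155$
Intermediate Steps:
$z{\left(v,R \right)} = - \frac{v}{2}$ ($z{\left(v,R \right)} = \frac{v}{-2} = v \left(- \frac{1}{2}\right) = - \frac{v}{2}$)
$w{\left(H \right)} = -6$ ($w{\left(H \right)} = -5 + \frac{1}{8} \left(-8\right) = -5 - 1 = -6$)
$L{\left(K,l \right)} = \frac{l}{3} + \frac{l^{2}}{3}$ ($L{\left(K,l \right)} = \frac{l l + l}{3} = \frac{l^{2} + l}{3} = \frac{l + l^{2}}{3} = \frac{l}{3} + \frac{l^{2}}{3}$)
$T{\left(N \right)} = 113 - 6 N$ ($T{\left(N \right)} = - 6 N + 113 = 113 - 6 N$)
$T{\left(-138 \right)} + L{\left(p{\left(-3,7 \right)},206 \right)} = \left(113 - -828\right) + \frac{1}{3} \cdot 206 \left(1 + 206\right) = \left(113 + 828\right) + \frac{1}{3} \cdot 206 \cdot 207 = 941 + 14214 = 15155$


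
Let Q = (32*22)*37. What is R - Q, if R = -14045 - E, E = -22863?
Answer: -17230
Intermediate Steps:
Q = 26048 (Q = 704*37 = 26048)
R = 8818 (R = -14045 - 1*(-22863) = -14045 + 22863 = 8818)
R - Q = 8818 - 1*26048 = 8818 - 26048 = -17230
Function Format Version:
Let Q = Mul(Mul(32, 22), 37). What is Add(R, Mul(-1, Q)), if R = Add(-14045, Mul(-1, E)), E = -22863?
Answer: -17230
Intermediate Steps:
Q = 26048 (Q = Mul(704, 37) = 26048)
R = 8818 (R = Add(-14045, Mul(-1, -22863)) = Add(-14045, 22863) = 8818)
Add(R, Mul(-1, Q)) = Add(8818, Mul(-1, 26048)) = Add(8818, -26048) = -17230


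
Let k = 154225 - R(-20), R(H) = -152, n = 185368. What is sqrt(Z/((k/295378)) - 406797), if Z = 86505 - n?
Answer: I*sqrt(1578111261130499)/51459 ≈ 771.98*I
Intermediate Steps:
Z = -98863 (Z = 86505 - 1*185368 = 86505 - 185368 = -98863)
k = 154377 (k = 154225 - 1*(-152) = 154225 + 152 = 154377)
sqrt(Z/((k/295378)) - 406797) = sqrt(-98863/(154377/295378) - 406797) = sqrt(-98863/(154377*(1/295378)) - 406797) = sqrt(-98863/154377/295378 - 406797) = sqrt(-98863*295378/154377 - 406797) = sqrt(-29201955214/154377 - 406797) = sqrt(-92002055683/154377) = I*sqrt(1578111261130499)/51459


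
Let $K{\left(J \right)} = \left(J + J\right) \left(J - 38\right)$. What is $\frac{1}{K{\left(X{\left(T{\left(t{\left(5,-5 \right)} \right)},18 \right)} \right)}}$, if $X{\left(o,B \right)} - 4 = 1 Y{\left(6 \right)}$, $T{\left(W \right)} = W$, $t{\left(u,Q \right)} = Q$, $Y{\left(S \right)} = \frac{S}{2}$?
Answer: $- \frac{1}{434} \approx -0.0023041$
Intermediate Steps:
$Y{\left(S \right)} = \frac{S}{2}$ ($Y{\left(S \right)} = S \frac{1}{2} = \frac{S}{2}$)
$X{\left(o,B \right)} = 7$ ($X{\left(o,B \right)} = 4 + 1 \cdot \frac{1}{2} \cdot 6 = 4 + 1 \cdot 3 = 4 + 3 = 7$)
$K{\left(J \right)} = 2 J \left(-38 + J\right)$
$\frac{1}{K{\left(X{\left(T{\left(t{\left(5,-5 \right)} \right)},18 \right)} \right)}} = \frac{1}{2 \cdot 7 \left(-38 + 7\right)} = \frac{1}{2 \cdot 7 \left(-31\right)} = \frac{1}{-434} = - \frac{1}{434}$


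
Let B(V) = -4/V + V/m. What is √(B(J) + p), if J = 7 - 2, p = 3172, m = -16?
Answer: √1268355/20 ≈ 56.311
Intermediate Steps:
J = 5
B(V) = -4/V - V/16 (B(V) = -4/V + V/(-16) = -4/V + V*(-1/16) = -4/V - V/16)
√(B(J) + p) = √((-4/5 - 1/16*5) + 3172) = √((-4*⅕ - 5/16) + 3172) = √((-⅘ - 5/16) + 3172) = √(-89/80 + 3172) = √(253671/80) = √1268355/20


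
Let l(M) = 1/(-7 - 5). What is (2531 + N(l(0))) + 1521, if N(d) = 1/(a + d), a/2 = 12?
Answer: 1162936/287 ≈ 4052.0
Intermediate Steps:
a = 24 (a = 2*12 = 24)
l(M) = -1/12 (l(M) = 1/(-12) = -1/12)
N(d) = 1/(24 + d)
(2531 + N(l(0))) + 1521 = (2531 + 1/(24 - 1/12)) + 1521 = (2531 + 1/(287/12)) + 1521 = (2531 + 12/287) + 1521 = 726409/287 + 1521 = 1162936/287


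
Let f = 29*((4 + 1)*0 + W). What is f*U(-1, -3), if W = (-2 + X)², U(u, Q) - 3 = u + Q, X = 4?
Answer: -116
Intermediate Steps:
U(u, Q) = 3 + Q + u (U(u, Q) = 3 + (u + Q) = 3 + (Q + u) = 3 + Q + u)
W = 4 (W = (-2 + 4)² = 2² = 4)
f = 116 (f = 29*((4 + 1)*0 + 4) = 29*(5*0 + 4) = 29*(0 + 4) = 29*4 = 116)
f*U(-1, -3) = 116*(3 - 3 - 1) = 116*(-1) = -116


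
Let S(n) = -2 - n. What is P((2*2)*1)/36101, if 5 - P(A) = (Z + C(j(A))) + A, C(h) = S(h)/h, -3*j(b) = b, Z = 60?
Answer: -119/72202 ≈ -0.0016482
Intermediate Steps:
j(b) = -b/3
C(h) = (-2 - h)/h
P(A) = -55 - A + 3*(-2 + A/3)/A (P(A) = 5 - ((60 + (-2 - (-1)*A/3)/((-A/3))) + A) = 5 - ((60 + (-3/A)*(-2 + A/3)) + A) = 5 - ((60 - 3*(-2 + A/3)/A) + A) = 5 - (60 + A - 3*(-2 + A/3)/A) = 5 + (-60 - A + 3*(-2 + A/3)/A) = -55 - A + 3*(-2 + A/3)/A)
P((2*2)*1)/36101 = (-54 - 2*2 - 6/((2*2)*1))/36101 = (-54 - 4 - 6/(4*1))*(1/36101) = (-54 - 1*4 - 6/4)*(1/36101) = (-54 - 4 - 6*¼)*(1/36101) = (-54 - 4 - 3/2)*(1/36101) = -119/2*1/36101 = -119/72202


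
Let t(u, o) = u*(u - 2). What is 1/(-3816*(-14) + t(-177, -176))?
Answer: 1/85107 ≈ 1.1750e-5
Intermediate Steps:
t(u, o) = u*(-2 + u)
1/(-3816*(-14) + t(-177, -176)) = 1/(-3816*(-14) - 177*(-2 - 177)) = 1/(53424 - 177*(-179)) = 1/(53424 + 31683) = 1/85107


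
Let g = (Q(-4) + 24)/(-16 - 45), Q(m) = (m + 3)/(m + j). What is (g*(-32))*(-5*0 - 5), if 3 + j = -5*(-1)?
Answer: -3920/61 ≈ -64.262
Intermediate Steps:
j = 2 (j = -3 - 5*(-1) = -3 + 5 = 2)
Q(m) = (3 + m)/(2 + m) (Q(m) = (m + 3)/(m + 2) = (3 + m)/(2 + m))
g = -49/122 (g = ((3 - 4)/(2 - 4) + 24)/(-16 - 45) = (-1/(-2) + 24)/(-61) = (-½*(-1) + 24)*(-1/61) = (½ + 24)*(-1/61) = (49/2)*(-1/61) = -49/122 ≈ -0.40164)
(g*(-32))*(-5*0 - 5) = (-49/122*(-32))*(-5*0 - 5) = 784*(0 - 5)/61 = (784/61)*(-5) = -3920/61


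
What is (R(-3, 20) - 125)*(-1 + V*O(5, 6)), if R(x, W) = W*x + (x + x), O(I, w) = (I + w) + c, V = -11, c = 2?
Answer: 27504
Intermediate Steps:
O(I, w) = 2 + I + w (O(I, w) = (I + w) + 2 = 2 + I + w)
R(x, W) = 2*x + W*x (R(x, W) = W*x + 2*x = 2*x + W*x)
(R(-3, 20) - 125)*(-1 + V*O(5, 6)) = (-3*(2 + 20) - 125)*(-1 - 11*(2 + 5 + 6)) = (-3*22 - 125)*(-1 - 11*13) = (-66 - 125)*(-1 - 143) = -191*(-144) = 27504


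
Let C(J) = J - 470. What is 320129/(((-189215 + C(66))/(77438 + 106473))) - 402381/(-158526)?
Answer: -1037020079281795/3339949066 ≈ -3.1049e+5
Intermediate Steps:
C(J) = -470 + J
320129/(((-189215 + C(66))/(77438 + 106473))) - 402381/(-158526) = 320129/(((-189215 + (-470 + 66))/(77438 + 106473))) - 402381/(-158526) = 320129/(((-189215 - 404)/183911)) - 402381*(-1/158526) = 320129/((-189619*1/183911)) + 44709/17614 = 320129/(-189619/183911) + 44709/17614 = 320129*(-183911/189619) + 44709/17614 = -58875244519/189619 + 44709/17614 = -1037020079281795/3339949066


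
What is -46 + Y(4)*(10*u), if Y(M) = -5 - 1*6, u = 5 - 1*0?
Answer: -596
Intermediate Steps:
u = 5 (u = 5 + 0 = 5)
Y(M) = -11 (Y(M) = -5 - 6 = -11)
-46 + Y(4)*(10*u) = -46 - 110*5 = -46 - 11*50 = -46 - 550 = -596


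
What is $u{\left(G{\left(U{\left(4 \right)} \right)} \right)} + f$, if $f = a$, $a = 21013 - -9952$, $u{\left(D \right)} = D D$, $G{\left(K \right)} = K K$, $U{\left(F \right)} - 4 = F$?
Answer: $35061$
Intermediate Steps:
$U{\left(F \right)} = 4 + F$
$G{\left(K \right)} = K^{2}$
$u{\left(D \right)} = D^{2}$
$a = 30965$ ($a = 21013 + 9952 = 30965$)
$f = 30965$
$u{\left(G{\left(U{\left(4 \right)} \right)} \right)} + f = \left(\left(4 + 4\right)^{2}\right)^{2} + 30965 = \left(8^{2}\right)^{2} + 30965 = 64^{2} + 30965 = 4096 + 30965 = 35061$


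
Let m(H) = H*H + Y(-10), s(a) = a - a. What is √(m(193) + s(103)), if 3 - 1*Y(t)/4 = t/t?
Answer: √37257 ≈ 193.02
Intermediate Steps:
s(a) = 0
Y(t) = 8 (Y(t) = 12 - 4*t/t = 12 - 4*1 = 12 - 4 = 8)
m(H) = 8 + H² (m(H) = H*H + 8 = H² + 8 = 8 + H²)
√(m(193) + s(103)) = √((8 + 193²) + 0) = √((8 + 37249) + 0) = √(37257 + 0) = √37257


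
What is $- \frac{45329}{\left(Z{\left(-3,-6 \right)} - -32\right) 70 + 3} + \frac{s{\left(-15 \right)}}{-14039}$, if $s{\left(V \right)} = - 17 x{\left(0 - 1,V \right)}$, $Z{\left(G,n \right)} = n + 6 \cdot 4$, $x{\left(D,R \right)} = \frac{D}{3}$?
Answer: $- \frac{1909181044}{147535851} \approx -12.94$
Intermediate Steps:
$x{\left(D,R \right)} = \frac{D}{3}$ ($x{\left(D,R \right)} = D \frac{1}{3} = \frac{D}{3}$)
$Z{\left(G,n \right)} = 24 + n$ ($Z{\left(G,n \right)} = n + 24 = 24 + n$)
$s{\left(V \right)} = \frac{17}{3}$ ($s{\left(V \right)} = - 17 \frac{0 - 1}{3} = - 17 \cdot \frac{1}{3} \left(-1\right) = \left(-17\right) \left(- \frac{1}{3}\right) = \frac{17}{3}$)
$- \frac{45329}{\left(Z{\left(-3,-6 \right)} - -32\right) 70 + 3} + \frac{s{\left(-15 \right)}}{-14039} = - \frac{45329}{\left(\left(24 - 6\right) - -32\right) 70 + 3} + \frac{17}{3 \left(-14039\right)} = - \frac{45329}{\left(18 + 32\right) 70 + 3} + \frac{17}{3} \left(- \frac{1}{14039}\right) = - \frac{45329}{50 \cdot 70 + 3} - \frac{17}{42117} = - \frac{45329}{3500 + 3} - \frac{17}{42117} = - \frac{45329}{3503} - \frac{17}{42117} = - \frac{1909181044}{147535851}$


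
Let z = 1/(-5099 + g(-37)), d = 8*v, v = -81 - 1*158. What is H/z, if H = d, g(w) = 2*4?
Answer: 9733992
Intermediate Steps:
v = -239 (v = -81 - 158 = -239)
d = -1912 (d = 8*(-239) = -1912)
g(w) = 8
z = -1/5091 (z = 1/(-5099 + 8) = 1/(-5091) = -1/5091 ≈ -0.00019643)
H = -1912
H/z = -1912/(-1/5091) = -1912*(-5091) = 9733992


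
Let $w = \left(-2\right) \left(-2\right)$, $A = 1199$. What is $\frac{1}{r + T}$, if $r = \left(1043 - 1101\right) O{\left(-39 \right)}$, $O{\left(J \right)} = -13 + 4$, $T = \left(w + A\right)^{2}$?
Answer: $\frac{1}{1447731} \approx 6.9074 \cdot 10^{-7}$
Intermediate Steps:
$w = 4$
$T = 1447209$ ($T = \left(4 + 1199\right)^{2} = 1203^{2} = 1447209$)
$O{\left(J \right)} = -9$
$r = 522$ ($r = \left(1043 - 1101\right) \left(-9\right) = \left(-58\right) \left(-9\right) = 522$)
$\frac{1}{r + T} = \frac{1}{522 + 1447209} = \frac{1}{1447731}$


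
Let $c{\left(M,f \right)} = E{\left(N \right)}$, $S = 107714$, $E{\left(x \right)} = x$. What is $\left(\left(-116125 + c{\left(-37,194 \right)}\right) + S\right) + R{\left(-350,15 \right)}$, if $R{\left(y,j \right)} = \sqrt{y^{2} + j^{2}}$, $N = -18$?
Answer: $-8429 + 5 \sqrt{4909} \approx -8078.7$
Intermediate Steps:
$c{\left(M,f \right)} = -18$
$R{\left(y,j \right)} = \sqrt{j^{2} + y^{2}}$
$\left(\left(-116125 + c{\left(-37,194 \right)}\right) + S\right) + R{\left(-350,15 \right)} = \left(\left(-116125 - 18\right) + 107714\right) + \sqrt{15^{2} + \left(-350\right)^{2}} = \left(-116143 + 107714\right) + \sqrt{225 + 122500} = -8429 + \sqrt{122725} = -8429 + 5 \sqrt{4909}$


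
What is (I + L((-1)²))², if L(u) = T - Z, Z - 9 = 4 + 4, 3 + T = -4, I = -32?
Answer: 3136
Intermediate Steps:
T = -7 (T = -3 - 4 = -7)
Z = 17 (Z = 9 + (4 + 4) = 9 + 8 = 17)
L(u) = -24 (L(u) = -7 - 1*17 = -7 - 17 = -24)
(I + L((-1)²))² = (-32 - 24)² = (-56)² = 3136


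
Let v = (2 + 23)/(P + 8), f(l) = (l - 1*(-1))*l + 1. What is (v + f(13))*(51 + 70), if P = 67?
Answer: 66550/3 ≈ 22183.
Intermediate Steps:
f(l) = 1 + l*(1 + l) (f(l) = (l + 1)*l + 1 = (1 + l)*l + 1 = l*(1 + l) + 1 = 1 + l*(1 + l))
v = 1/3 (v = (2 + 23)/(67 + 8) = 25/75 = 25*(1/75) = 1/3 ≈ 0.33333)
(v + f(13))*(51 + 70) = (1/3 + (1 + 13 + 13**2))*(51 + 70) = (1/3 + (1 + 13 + 169))*121 = (1/3 + 183)*121 = (550/3)*121 = 66550/3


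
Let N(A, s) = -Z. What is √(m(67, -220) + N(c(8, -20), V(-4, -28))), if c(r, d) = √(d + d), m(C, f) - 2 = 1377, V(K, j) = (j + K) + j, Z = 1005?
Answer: √374 ≈ 19.339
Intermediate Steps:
V(K, j) = K + 2*j (V(K, j) = (K + j) + j = K + 2*j)
m(C, f) = 1379 (m(C, f) = 2 + 1377 = 1379)
c(r, d) = √2*√d (c(r, d) = √(2*d) = √2*√d)
N(A, s) = -1005 (N(A, s) = -1*1005 = -1005)
√(m(67, -220) + N(c(8, -20), V(-4, -28))) = √(1379 - 1005) = √374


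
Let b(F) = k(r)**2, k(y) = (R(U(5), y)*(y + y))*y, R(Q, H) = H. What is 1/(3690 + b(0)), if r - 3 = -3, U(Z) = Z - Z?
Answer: 1/3690 ≈ 0.00027100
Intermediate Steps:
U(Z) = 0
r = 0 (r = 3 - 3 = 0)
k(y) = 2*y**3 (k(y) = (y*(y + y))*y = (y*(2*y))*y = (2*y**2)*y = 2*y**3)
b(F) = 0 (b(F) = (2*0**3)**2 = (2*0)**2 = 0**2 = 0)
1/(3690 + b(0)) = 1/(3690 + 0) = 1/3690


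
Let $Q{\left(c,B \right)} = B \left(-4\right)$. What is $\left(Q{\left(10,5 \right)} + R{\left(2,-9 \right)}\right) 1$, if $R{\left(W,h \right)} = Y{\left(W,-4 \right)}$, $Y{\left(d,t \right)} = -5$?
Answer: $-25$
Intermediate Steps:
$Q{\left(c,B \right)} = - 4 B$
$R{\left(W,h \right)} = -5$
$\left(Q{\left(10,5 \right)} + R{\left(2,-9 \right)}\right) 1 = \left(\left(-4\right) 5 - 5\right) 1 = \left(-20 - 5\right) 1 = \left(-25\right) 1 = -25$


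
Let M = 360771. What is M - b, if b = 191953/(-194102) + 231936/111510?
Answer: 1301436199791163/3607385670 ≈ 3.6077e+5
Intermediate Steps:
b = 3935760407/3607385670 (b = 191953*(-1/194102) + 231936*(1/111510) = -191953/194102 + 38656/18585 = 3935760407/3607385670 ≈ 1.0910)
M - b = 360771 - 1*3935760407/3607385670 = 360771 - 3935760407/3607385670 = 1301436199791163/3607385670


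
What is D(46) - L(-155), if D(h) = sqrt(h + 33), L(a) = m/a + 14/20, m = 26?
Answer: -33/62 + sqrt(79) ≈ 8.3559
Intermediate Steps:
L(a) = 7/10 + 26/a (L(a) = 26/a + 14/20 = 26/a + 14*(1/20) = 26/a + 7/10 = 7/10 + 26/a)
D(h) = sqrt(33 + h)
D(46) - L(-155) = sqrt(33 + 46) - (7/10 + 26/(-155)) = sqrt(79) - (7/10 + 26*(-1/155)) = sqrt(79) - (7/10 - 26/155) = sqrt(79) - 1*33/62 = sqrt(79) - 33/62 = -33/62 + sqrt(79)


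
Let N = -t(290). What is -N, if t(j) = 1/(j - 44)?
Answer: 1/246 ≈ 0.0040650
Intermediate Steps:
t(j) = 1/(-44 + j)
N = -1/246 (N = -1/(-44 + 290) = -1/246 ≈ -0.0040650)
-N = -1*(-1/246) = 1/246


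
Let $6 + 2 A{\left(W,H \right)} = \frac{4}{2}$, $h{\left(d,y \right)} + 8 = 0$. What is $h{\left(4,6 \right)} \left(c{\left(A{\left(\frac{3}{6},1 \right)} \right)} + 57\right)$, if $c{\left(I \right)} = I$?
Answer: $-440$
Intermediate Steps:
$h{\left(d,y \right)} = -8$ ($h{\left(d,y \right)} = -8 + 0 = -8$)
$A{\left(W,H \right)} = -2$ ($A{\left(W,H \right)} = -3 + \frac{4 \cdot \frac{1}{2}}{2} = -3 + \frac{1}{2} \cdot 2 = -3 + 1 = -2$)
$h{\left(4,6 \right)} \left(c{\left(A{\left(\frac{3}{6},1 \right)} \right)} + 57\right) = - 8 \left(-2 + 57\right) = \left(-8\right) 55 = -440$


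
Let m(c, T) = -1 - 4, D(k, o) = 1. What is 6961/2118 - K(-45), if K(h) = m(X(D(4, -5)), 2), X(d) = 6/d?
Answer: 17551/2118 ≈ 8.2866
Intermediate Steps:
m(c, T) = -5
K(h) = -5
6961/2118 - K(-45) = 6961/2118 - 1*(-5) = 6961*(1/2118) + 5 = 6961/2118 + 5 = 17551/2118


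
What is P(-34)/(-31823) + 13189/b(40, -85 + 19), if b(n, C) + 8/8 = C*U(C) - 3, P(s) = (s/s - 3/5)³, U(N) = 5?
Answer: -52464196047/1328610250 ≈ -39.488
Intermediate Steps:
P(s) = 8/125 (P(s) = (1 - 3*⅕)³ = (1 - ⅗)³ = (⅖)³ = 8/125)
b(n, C) = -4 + 5*C (b(n, C) = -1 + (C*5 - 3) = -1 + (5*C - 3) = -1 + (-3 + 5*C) = -4 + 5*C)
P(-34)/(-31823) + 13189/b(40, -85 + 19) = (8/125)/(-31823) + 13189/(-4 + 5*(-85 + 19)) = (8/125)*(-1/31823) + 13189/(-4 + 5*(-66)) = -8/3977875 + 13189/(-4 - 330) = -8/3977875 + 13189/(-334) = -8/3977875 + 13189*(-1/334) = -8/3977875 - 13189/334 = -52464196047/1328610250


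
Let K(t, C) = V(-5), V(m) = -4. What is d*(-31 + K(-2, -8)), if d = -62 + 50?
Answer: 420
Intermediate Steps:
K(t, C) = -4
d = -12
d*(-31 + K(-2, -8)) = -12*(-31 - 4) = -12*(-35) = 420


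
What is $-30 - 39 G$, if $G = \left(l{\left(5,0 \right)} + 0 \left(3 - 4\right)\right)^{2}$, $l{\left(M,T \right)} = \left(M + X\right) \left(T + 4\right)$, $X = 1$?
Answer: $-22494$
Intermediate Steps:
$l{\left(M,T \right)} = \left(1 + M\right) \left(4 + T\right)$ ($l{\left(M,T \right)} = \left(M + 1\right) \left(T + 4\right) = \left(1 + M\right) \left(4 + T\right)$)
$G = 576$ ($G = \left(\left(4 + 0 + 4 \cdot 5 + 5 \cdot 0\right) + 0 \left(3 - 4\right)\right)^{2} = \left(\left(4 + 0 + 20 + 0\right) + 0 \left(-1\right)\right)^{2} = \left(24 + 0\right)^{2} = 24^{2} = 576$)
$-30 - 39 G = -30 - 22464 = -22494$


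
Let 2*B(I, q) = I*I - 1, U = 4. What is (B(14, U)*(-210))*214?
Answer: -4381650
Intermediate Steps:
B(I, q) = -½ + I²/2 (B(I, q) = (I*I - 1)/2 = (I² - 1)/2 = (-1 + I²)/2 = -½ + I²/2)
(B(14, U)*(-210))*214 = ((-½ + (½)*14²)*(-210))*214 = ((-½ + (½)*196)*(-210))*214 = ((-½ + 98)*(-210))*214 = ((195/2)*(-210))*214 = -20475*214 = -4381650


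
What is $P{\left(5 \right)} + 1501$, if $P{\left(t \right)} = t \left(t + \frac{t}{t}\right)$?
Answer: $1531$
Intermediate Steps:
$P{\left(t \right)} = t \left(1 + t\right)$ ($P{\left(t \right)} = t \left(t + 1\right) = t \left(1 + t\right)$)
$P{\left(5 \right)} + 1501 = 5 \left(1 + 5\right) + 1501 = 5 \cdot 6 + 1501 = 30 + 1501 = 1531$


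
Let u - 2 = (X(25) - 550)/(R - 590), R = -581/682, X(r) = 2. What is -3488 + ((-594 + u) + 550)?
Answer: -1422078594/402961 ≈ -3529.1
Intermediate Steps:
R = -581/682 (R = -581*1/682 = -581/682 ≈ -0.85191)
u = 1179658/402961 (u = 2 + (2 - 550)/(-581/682 - 590) = 2 - 548/(-402961/682) = 2 - 548*(-682/402961) = 2 + 373736/402961 = 1179658/402961 ≈ 2.9275)
-3488 + ((-594 + u) + 550) = -3488 + ((-594 + 1179658/402961) + 550) = -3488 + (-238179176/402961 + 550) = -3488 - 16550626/402961 = -1422078594/402961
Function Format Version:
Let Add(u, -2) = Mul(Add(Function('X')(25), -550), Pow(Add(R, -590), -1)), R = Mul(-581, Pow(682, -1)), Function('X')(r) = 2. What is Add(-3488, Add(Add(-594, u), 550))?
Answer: Rational(-1422078594, 402961) ≈ -3529.1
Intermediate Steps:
R = Rational(-581, 682) (R = Mul(-581, Rational(1, 682)) = Rational(-581, 682) ≈ -0.85191)
u = Rational(1179658, 402961) (u = Add(2, Mul(Add(2, -550), Pow(Add(Rational(-581, 682), -590), -1))) = Add(2, Mul(-548, Pow(Rational(-402961, 682), -1))) = Add(2, Mul(-548, Rational(-682, 402961))) = Add(2, Rational(373736, 402961)) = Rational(1179658, 402961) ≈ 2.9275)
Add(-3488, Add(Add(-594, u), 550)) = Add(-3488, Add(Add(-594, Rational(1179658, 402961)), 550)) = Add(-3488, Add(Rational(-238179176, 402961), 550)) = Add(-3488, Rational(-16550626, 402961)) = Rational(-1422078594, 402961)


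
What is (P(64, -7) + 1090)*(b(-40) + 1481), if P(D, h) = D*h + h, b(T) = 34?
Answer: 962025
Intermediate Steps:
P(D, h) = h + D*h
(P(64, -7) + 1090)*(b(-40) + 1481) = (-7*(1 + 64) + 1090)*(34 + 1481) = (-7*65 + 1090)*1515 = (-455 + 1090)*1515 = 635*1515 = 962025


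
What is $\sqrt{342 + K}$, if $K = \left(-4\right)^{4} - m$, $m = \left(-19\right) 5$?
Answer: $3 \sqrt{77} \approx 26.325$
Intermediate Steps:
$m = -95$
$K = 351$ ($K = \left(-4\right)^{4} - -95 = 256 + 95 = 351$)
$\sqrt{342 + K} = \sqrt{342 + 351} = \sqrt{693} = 3 \sqrt{77}$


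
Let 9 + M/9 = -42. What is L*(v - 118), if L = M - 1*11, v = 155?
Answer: -17390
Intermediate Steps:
M = -459 (M = -81 + 9*(-42) = -81 - 378 = -459)
L = -470 (L = -459 - 1*11 = -459 - 11 = -470)
L*(v - 118) = -470*(155 - 118) = -470*37 = -17390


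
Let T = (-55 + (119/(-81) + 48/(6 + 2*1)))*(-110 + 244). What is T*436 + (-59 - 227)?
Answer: -238860478/81 ≈ -2.9489e+6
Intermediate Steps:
T = -547792/81 (T = (-55 + (119*(-1/81) + 48/(6 + 2)))*134 = (-55 + (-119/81 + 48/8))*134 = (-55 + (-119/81 + 48*(1/8)))*134 = (-55 + (-119/81 + 6))*134 = (-55 + 367/81)*134 = -4088/81*134 = -547792/81 ≈ -6762.9)
T*436 + (-59 - 227) = -547792/81*436 + (-59 - 227) = -238837312/81 - 286 = -238860478/81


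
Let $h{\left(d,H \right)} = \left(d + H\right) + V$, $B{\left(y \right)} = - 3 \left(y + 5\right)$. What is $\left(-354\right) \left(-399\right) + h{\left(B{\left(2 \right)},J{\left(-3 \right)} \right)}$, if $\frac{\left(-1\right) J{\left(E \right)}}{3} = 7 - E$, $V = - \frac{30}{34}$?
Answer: $\frac{2400300}{17} \approx 1.4119 \cdot 10^{5}$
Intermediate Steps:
$V = - \frac{15}{17}$ ($V = \left(-30\right) \frac{1}{34} = - \frac{15}{17} \approx -0.88235$)
$B{\left(y \right)} = -15 - 3 y$ ($B{\left(y \right)} = - 3 \left(5 + y\right) = -15 - 3 y$)
$J{\left(E \right)} = -21 + 3 E$ ($J{\left(E \right)} = - 3 \left(7 - E\right) = -21 + 3 E$)
$h{\left(d,H \right)} = - \frac{15}{17} + H + d$ ($h{\left(d,H \right)} = \left(d + H\right) - \frac{15}{17} = \left(H + d\right) - \frac{15}{17} = - \frac{15}{17} + H + d$)
$\left(-354\right) \left(-399\right) + h{\left(B{\left(2 \right)},J{\left(-3 \right)} \right)} = \left(-354\right) \left(-399\right) - \frac{882}{17} = 141246 - \frac{882}{17} = \frac{2400300}{17}$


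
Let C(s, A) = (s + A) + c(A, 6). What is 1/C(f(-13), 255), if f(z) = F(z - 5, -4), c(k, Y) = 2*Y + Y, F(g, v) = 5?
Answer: 1/278 ≈ 0.0035971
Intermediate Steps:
c(k, Y) = 3*Y
f(z) = 5
C(s, A) = 18 + A + s (C(s, A) = (s + A) + 3*6 = (A + s) + 18 = 18 + A + s)
1/C(f(-13), 255) = 1/(18 + 255 + 5) = 1/278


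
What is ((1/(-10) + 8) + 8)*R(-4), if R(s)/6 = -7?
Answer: -3339/5 ≈ -667.80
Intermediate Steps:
R(s) = -42 (R(s) = 6*(-7) = -42)
((1/(-10) + 8) + 8)*R(-4) = ((1/(-10) + 8) + 8)*(-42) = ((-⅒ + 8) + 8)*(-42) = (79/10 + 8)*(-42) = (159/10)*(-42) = -3339/5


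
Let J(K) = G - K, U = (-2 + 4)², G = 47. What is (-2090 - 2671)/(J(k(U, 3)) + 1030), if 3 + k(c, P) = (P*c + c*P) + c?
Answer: -4761/1052 ≈ -4.5257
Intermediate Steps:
U = 4 (U = 2² = 4)
k(c, P) = -3 + c + 2*P*c (k(c, P) = -3 + ((P*c + c*P) + c) = -3 + ((P*c + P*c) + c) = -3 + (2*P*c + c) = -3 + (c + 2*P*c) = -3 + c + 2*P*c)
J(K) = 47 - K
(-2090 - 2671)/(J(k(U, 3)) + 1030) = (-2090 - 2671)/((47 - (-3 + 4 + 2*3*4)) + 1030) = -4761/((47 - (-3 + 4 + 24)) + 1030) = -4761/((47 - 1*25) + 1030) = -4761/((47 - 25) + 1030) = -4761/(22 + 1030) = -4761/1052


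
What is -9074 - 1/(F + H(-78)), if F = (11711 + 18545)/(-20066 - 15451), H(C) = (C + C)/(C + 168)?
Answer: -4165641371/459094 ≈ -9073.6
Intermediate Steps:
H(C) = 2*C/(168 + C) (H(C) = (2*C)/(168 + C) = 2*C/(168 + C))
F = -30256/35517 (F = 30256/(-35517) = 30256*(-1/35517) = -30256/35517 ≈ -0.85187)
-9074 - 1/(F + H(-78)) = -9074 - 1/(-30256/35517 + 2*(-78)/(168 - 78)) = -9074 - 1/(-30256/35517 + 2*(-78)/90) = -9074 - 1/(-30256/35517 + 2*(-78)*(1/90)) = -9074 - 1/(-30256/35517 - 26/15) = -9074 - 1/(-459094/177585) = -9074 - 1*(-177585/459094) = -9074 + 177585/459094 = -4165641371/459094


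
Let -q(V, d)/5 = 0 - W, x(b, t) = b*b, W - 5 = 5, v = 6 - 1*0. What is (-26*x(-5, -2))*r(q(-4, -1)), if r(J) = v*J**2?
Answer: -9750000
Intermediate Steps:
v = 6 (v = 6 + 0 = 6)
W = 10 (W = 5 + 5 = 10)
x(b, t) = b**2
q(V, d) = 50 (q(V, d) = -5*(0 - 1*10) = -5*(0 - 10) = -5*(-10) = 50)
r(J) = 6*J**2
(-26*x(-5, -2))*r(q(-4, -1)) = (-26*(-5)**2)*(6*50**2) = (-26*25)*(6*2500) = -650*15000 = -9750000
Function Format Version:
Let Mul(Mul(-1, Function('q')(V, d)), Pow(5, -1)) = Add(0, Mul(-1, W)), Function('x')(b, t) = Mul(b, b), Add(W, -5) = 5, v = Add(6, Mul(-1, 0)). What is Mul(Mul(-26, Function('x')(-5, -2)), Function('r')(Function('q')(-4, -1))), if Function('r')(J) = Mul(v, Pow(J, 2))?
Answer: -9750000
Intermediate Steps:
v = 6 (v = Add(6, 0) = 6)
W = 10 (W = Add(5, 5) = 10)
Function('x')(b, t) = Pow(b, 2)
Function('q')(V, d) = 50 (Function('q')(V, d) = Mul(-5, Add(0, Mul(-1, 10))) = Mul(-5, Add(0, -10)) = Mul(-5, -10) = 50)
Function('r')(J) = Mul(6, Pow(J, 2))
Mul(Mul(-26, Function('x')(-5, -2)), Function('r')(Function('q')(-4, -1))) = Mul(Mul(-26, Pow(-5, 2)), Mul(6, Pow(50, 2))) = Mul(Mul(-26, 25), Mul(6, 2500)) = Mul(-650, 15000) = -9750000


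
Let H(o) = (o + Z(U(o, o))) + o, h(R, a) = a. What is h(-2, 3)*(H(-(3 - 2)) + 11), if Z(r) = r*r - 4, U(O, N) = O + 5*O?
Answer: 123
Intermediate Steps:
U(O, N) = 6*O
Z(r) = -4 + r² (Z(r) = r² - 4 = -4 + r²)
H(o) = -4 + 2*o + 36*o² (H(o) = (o + (-4 + (6*o)²)) + o = (o + (-4 + 36*o²)) + o = (-4 + o + 36*o²) + o = -4 + 2*o + 36*o²)
h(-2, 3)*(H(-(3 - 2)) + 11) = 3*((-4 + 2*(-(3 - 2)) + 36*(-(3 - 2))²) + 11) = 3*((-4 + 2*(-1*1) + 36*(-1*1)²) + 11) = 3*((-4 + 2*(-1) + 36*(-1)²) + 11) = 3*((-4 - 2 + 36*1) + 11) = 3*((-4 - 2 + 36) + 11) = 3*(30 + 11) = 3*41 = 123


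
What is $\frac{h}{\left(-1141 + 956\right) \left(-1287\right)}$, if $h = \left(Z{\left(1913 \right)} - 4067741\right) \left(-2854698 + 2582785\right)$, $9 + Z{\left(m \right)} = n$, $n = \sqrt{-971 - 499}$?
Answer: $\frac{5978778950}{1287} - \frac{51443 i \sqrt{30}}{6435} \approx 4.6455 \cdot 10^{6} - 43.786 i$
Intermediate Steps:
$n = 7 i \sqrt{30}$ ($n = \sqrt{-1470} = 7 i \sqrt{30} \approx 38.341 i$)
$Z{\left(m \right)} = -9 + 7 i \sqrt{30}$
$h = 1106074105750 - 1903391 i \sqrt{30}$ ($h = \left(\left(-9 + 7 i \sqrt{30}\right) - 4067741\right) \left(-2854698 + 2582785\right) = \left(-4067750 + 7 i \sqrt{30}\right) \left(-271913\right) = 1106074105750 - 1903391 i \sqrt{30} \approx 1.1061 \cdot 10^{12} - 1.0425 \cdot 10^{7} i$)
$\frac{h}{\left(-1141 + 956\right) \left(-1287\right)} = \frac{1106074105750 - 1903391 i \sqrt{30}}{\left(-1141 + 956\right) \left(-1287\right)} = \frac{1106074105750 - 1903391 i \sqrt{30}}{\left(-185\right) \left(-1287\right)} = \frac{1106074105750 - 1903391 i \sqrt{30}}{238095} = \left(1106074105750 - 1903391 i \sqrt{30}\right) \frac{1}{238095} = \frac{5978778950}{1287} - \frac{51443 i \sqrt{30}}{6435}$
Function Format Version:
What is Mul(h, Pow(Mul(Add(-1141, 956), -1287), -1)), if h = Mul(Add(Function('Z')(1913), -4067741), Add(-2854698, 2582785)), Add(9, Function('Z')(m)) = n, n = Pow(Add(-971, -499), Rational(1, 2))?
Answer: Add(Rational(5978778950, 1287), Mul(Rational(-51443, 6435), I, Pow(30, Rational(1, 2)))) ≈ Add(4.6455e+6, Mul(-43.786, I))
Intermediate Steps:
n = Mul(7, I, Pow(30, Rational(1, 2))) (n = Pow(-1470, Rational(1, 2)) = Mul(7, I, Pow(30, Rational(1, 2))) ≈ Mul(38.341, I))
Function('Z')(m) = Add(-9, Mul(7, I, Pow(30, Rational(1, 2))))
h = Add(1106074105750, Mul(-1903391, I, Pow(30, Rational(1, 2)))) (h = Mul(Add(Add(-9, Mul(7, I, Pow(30, Rational(1, 2)))), -4067741), Add(-2854698, 2582785)) = Mul(Add(-4067750, Mul(7, I, Pow(30, Rational(1, 2)))), -271913) = Add(1106074105750, Mul(-1903391, I, Pow(30, Rational(1, 2)))) ≈ Add(1.1061e+12, Mul(-1.0425e+7, I)))
Mul(h, Pow(Mul(Add(-1141, 956), -1287), -1)) = Mul(Add(1106074105750, Mul(-1903391, I, Pow(30, Rational(1, 2)))), Pow(Mul(Add(-1141, 956), -1287), -1)) = Mul(Add(1106074105750, Mul(-1903391, I, Pow(30, Rational(1, 2)))), Pow(Mul(-185, -1287), -1)) = Mul(Add(1106074105750, Mul(-1903391, I, Pow(30, Rational(1, 2)))), Pow(238095, -1)) = Mul(Add(1106074105750, Mul(-1903391, I, Pow(30, Rational(1, 2)))), Rational(1, 238095)) = Add(Rational(5978778950, 1287), Mul(Rational(-51443, 6435), I, Pow(30, Rational(1, 2))))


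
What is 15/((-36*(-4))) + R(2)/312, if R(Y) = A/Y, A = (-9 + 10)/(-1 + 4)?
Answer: 49/468 ≈ 0.10470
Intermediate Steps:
A = ⅓ (A = 1/3 = 1*(⅓) = ⅓ ≈ 0.33333)
R(Y) = 1/(3*Y)
15/((-36*(-4))) + R(2)/312 = 15/((-36*(-4))) + ((⅓)/2)/312 = 15/144 + ((⅓)*(½))*(1/312) = 15*(1/144) + (⅙)*(1/312) = 5/48 + 1/1872 = 49/468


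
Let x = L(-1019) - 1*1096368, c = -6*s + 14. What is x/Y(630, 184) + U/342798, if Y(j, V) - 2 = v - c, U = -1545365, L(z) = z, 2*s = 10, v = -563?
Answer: 19754728679/9832890 ≈ 2009.0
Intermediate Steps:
s = 5 (s = (1/2)*10 = 5)
c = -16 (c = -6*5 + 14 = -30 + 14 = -16)
x = -1097387 (x = -1019 - 1*1096368 = -1019 - 1096368 = -1097387)
Y(j, V) = -545 (Y(j, V) = 2 + (-563 - 1*(-16)) = 2 + (-563 + 16) = 2 - 547 = -545)
x/Y(630, 184) + U/342798 = -1097387/(-545) - 1545365/342798 = -1097387*(-1/545) - 1545365*1/342798 = 1097387/545 - 81335/18042 = 19754728679/9832890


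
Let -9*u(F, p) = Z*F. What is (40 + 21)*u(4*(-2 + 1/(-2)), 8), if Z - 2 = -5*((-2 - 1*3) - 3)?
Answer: 8540/3 ≈ 2846.7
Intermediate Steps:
Z = 42 (Z = 2 - 5*((-2 - 1*3) - 3) = 2 - 5*((-2 - 3) - 3) = 2 - 5*(-5 - 3) = 2 - 5*(-8) = 2 + 40 = 42)
u(F, p) = -14*F/3
(40 + 21)*u(4*(-2 + 1/(-2)), 8) = (40 + 21)*(-56*(-2 + 1/(-2))/3) = 61*(-56*(-2 - ½)/3) = 61*(-56*(-5)/(3*2)) = 61*(-14/3*(-10)) = 61*(140/3) = 8540/3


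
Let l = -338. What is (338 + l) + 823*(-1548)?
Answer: -1274004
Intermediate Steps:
(338 + l) + 823*(-1548) = (338 - 338) + 823*(-1548) = 0 - 1274004 = -1274004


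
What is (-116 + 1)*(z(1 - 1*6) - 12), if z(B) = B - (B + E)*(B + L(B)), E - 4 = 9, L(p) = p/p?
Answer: -1725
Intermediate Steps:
L(p) = 1
E = 13 (E = 4 + 9 = 13)
z(B) = B - (1 + B)*(13 + B) (z(B) = B - (B + 13)*(B + 1) = B - (13 + B)*(1 + B) = B - (1 + B)*(13 + B))
(-116 + 1)*(z(1 - 1*6) - 12) = (-116 + 1)*((-13 - (1 - 1*6)**2 - 13*(1 - 1*6)) - 12) = -115*((-13 - (1 - 6)**2 - 13*(1 - 6)) - 12) = -115*((-13 - 1*(-5)**2 - 13*(-5)) - 12) = -115*((-13 - 1*25 + 65) - 12) = -115*((-13 - 25 + 65) - 12) = -115*(27 - 12) = -115*15 = -1725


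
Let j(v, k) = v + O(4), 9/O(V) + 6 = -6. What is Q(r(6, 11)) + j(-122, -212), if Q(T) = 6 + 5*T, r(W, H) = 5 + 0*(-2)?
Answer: -367/4 ≈ -91.750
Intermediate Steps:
r(W, H) = 5 (r(W, H) = 5 + 0 = 5)
O(V) = -3/4 (O(V) = 9/(-6 - 6) = 9/(-12) = 9*(-1/12) = -3/4)
j(v, k) = -3/4 + v (j(v, k) = v - 3/4 = -3/4 + v)
Q(r(6, 11)) + j(-122, -212) = (6 + 5*5) + (-3/4 - 122) = (6 + 25) - 491/4 = 31 - 491/4 = -367/4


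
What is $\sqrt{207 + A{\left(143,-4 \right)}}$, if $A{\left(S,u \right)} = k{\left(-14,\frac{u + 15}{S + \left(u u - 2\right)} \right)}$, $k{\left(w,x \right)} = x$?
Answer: $\frac{\sqrt{5104070}}{157} \approx 14.39$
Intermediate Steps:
$A{\left(S,u \right)} = \frac{15 + u}{-2 + S + u^{2}}$ ($A{\left(S,u \right)} = \frac{u + 15}{S + \left(u u - 2\right)} = \frac{15 + u}{S + \left(u^{2} - 2\right)} = \frac{15 + u}{S + \left(-2 + u^{2}\right)} = \frac{15 + u}{-2 + S + u^{2}}$)
$\sqrt{207 + A{\left(143,-4 \right)}} = \sqrt{207 + \frac{15 - 4}{-2 + 143 + \left(-4\right)^{2}}} = \sqrt{207 + \frac{1}{-2 + 143 + 16} \cdot 11} = \sqrt{207 + \frac{1}{157} \cdot 11} = \sqrt{207 + \frac{11}{157}} = \sqrt{\frac{32510}{157}} = \frac{\sqrt{5104070}}{157}$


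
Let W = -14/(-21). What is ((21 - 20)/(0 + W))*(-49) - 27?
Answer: -201/2 ≈ -100.50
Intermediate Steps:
W = 2/3 (W = -14*(-1/21) = 2/3 ≈ 0.66667)
((21 - 20)/(0 + W))*(-49) - 27 = ((21 - 20)/(0 + 2/3))*(-49) - 27 = (1/(2/3))*(-49) - 27 = (1*(3/2))*(-49) - 27 = (3/2)*(-49) - 27 = -147/2 - 27 = -201/2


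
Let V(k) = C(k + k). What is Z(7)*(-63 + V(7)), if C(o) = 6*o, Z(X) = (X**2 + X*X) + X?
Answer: 2205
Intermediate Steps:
Z(X) = X + 2*X**2 (Z(X) = (X**2 + X**2) + X = 2*X**2 + X = X + 2*X**2)
V(k) = 12*k (V(k) = 6*(k + k) = 6*(2*k) = 12*k)
Z(7)*(-63 + V(7)) = (7*(1 + 2*7))*(-63 + 12*7) = (7*(1 + 14))*(-63 + 84) = (7*15)*21 = 105*21 = 2205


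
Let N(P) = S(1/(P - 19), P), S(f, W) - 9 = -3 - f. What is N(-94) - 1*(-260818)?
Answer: 29473113/113 ≈ 2.6082e+5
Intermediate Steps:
S(f, W) = 6 - f (S(f, W) = 9 + (-3 - f) = 6 - f)
N(P) = 6 - 1/(-19 + P) (N(P) = 6 - 1/(P - 19) = 6 - 1/(-19 + P))
N(-94) - 1*(-260818) = (-115 + 6*(-94))/(-19 - 94) - 1*(-260818) = (-115 - 564)/(-113) + 260818 = -1/113*(-679) + 260818 = 679/113 + 260818 = 29473113/113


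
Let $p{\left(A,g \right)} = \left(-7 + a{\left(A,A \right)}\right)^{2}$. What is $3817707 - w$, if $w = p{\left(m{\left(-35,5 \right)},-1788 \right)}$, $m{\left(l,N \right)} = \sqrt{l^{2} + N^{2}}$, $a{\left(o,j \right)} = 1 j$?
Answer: $3816408 + 350 \sqrt{2} \approx 3.8169 \cdot 10^{6}$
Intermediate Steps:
$a{\left(o,j \right)} = j$
$m{\left(l,N \right)} = \sqrt{N^{2} + l^{2}}$
$p{\left(A,g \right)} = \left(-7 + A\right)^{2}$
$w = \left(-7 + 25 \sqrt{2}\right)^{2}$ ($w = \left(-7 + \sqrt{5^{2} + \left(-35\right)^{2}}\right)^{2} = \left(-7 + \sqrt{25 + 1225}\right)^{2} = \left(-7 + \sqrt{1250}\right)^{2} = \left(-7 + 25 \sqrt{2}\right)^{2} \approx 804.03$)
$3817707 - w = 3817707 - \left(1299 - 350 \sqrt{2}\right) = 3816408 + 350 \sqrt{2}$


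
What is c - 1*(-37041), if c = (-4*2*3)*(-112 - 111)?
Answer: 42393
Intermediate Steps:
c = 5352 (c = -8*3*(-223) = -24*(-223) = 5352)
c - 1*(-37041) = 5352 - 1*(-37041) = 5352 + 37041 = 42393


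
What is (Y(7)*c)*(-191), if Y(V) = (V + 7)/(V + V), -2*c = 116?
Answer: 11078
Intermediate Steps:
c = -58 (c = -1/2*116 = -58)
Y(V) = (7 + V)/(2*V) (Y(V) = (7 + V)/((2*V)) = (7 + V)*(1/(2*V)) = (7 + V)/(2*V))
(Y(7)*c)*(-191) = (((1/2)*(7 + 7)/7)*(-58))*(-191) = (((1/2)*(1/7)*14)*(-58))*(-191) = (1*(-58))*(-191) = -58*(-191) = 11078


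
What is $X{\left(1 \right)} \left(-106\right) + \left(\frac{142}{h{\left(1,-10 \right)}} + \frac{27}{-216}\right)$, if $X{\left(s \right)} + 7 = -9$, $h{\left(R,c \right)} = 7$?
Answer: $\frac{96105}{56} \approx 1716.2$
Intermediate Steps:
$X{\left(s \right)} = -16$ ($X{\left(s \right)} = -7 - 9 = -16$)
$X{\left(1 \right)} \left(-106\right) + \left(\frac{142}{h{\left(1,-10 \right)}} + \frac{27}{-216}\right) = \left(-16\right) \left(-106\right) + \left(\frac{142}{7} + \frac{27}{-216}\right) = 1696 + \left(142 \cdot \frac{1}{7} + 27 \left(- \frac{1}{216}\right)\right) = 1696 + \left(\frac{142}{7} - \frac{1}{8}\right) = 1696 + \frac{1129}{56} = \frac{96105}{56}$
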